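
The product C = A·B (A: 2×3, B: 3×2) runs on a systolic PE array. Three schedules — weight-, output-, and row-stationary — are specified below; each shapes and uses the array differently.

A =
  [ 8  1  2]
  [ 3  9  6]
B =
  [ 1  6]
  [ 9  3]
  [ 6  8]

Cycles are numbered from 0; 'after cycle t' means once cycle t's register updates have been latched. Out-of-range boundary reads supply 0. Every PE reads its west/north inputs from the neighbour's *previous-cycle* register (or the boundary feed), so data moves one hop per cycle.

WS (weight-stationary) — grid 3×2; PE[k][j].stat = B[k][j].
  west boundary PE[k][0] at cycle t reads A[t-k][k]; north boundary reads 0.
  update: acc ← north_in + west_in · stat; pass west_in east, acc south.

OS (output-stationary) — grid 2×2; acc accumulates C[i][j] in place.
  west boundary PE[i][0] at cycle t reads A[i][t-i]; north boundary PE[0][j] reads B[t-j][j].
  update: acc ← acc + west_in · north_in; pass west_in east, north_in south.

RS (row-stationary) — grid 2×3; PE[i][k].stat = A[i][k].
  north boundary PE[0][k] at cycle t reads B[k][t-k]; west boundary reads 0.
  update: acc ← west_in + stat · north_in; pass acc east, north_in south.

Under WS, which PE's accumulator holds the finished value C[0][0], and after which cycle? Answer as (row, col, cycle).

(row, col, cycle) = (2, 0, 2)

Under WS, C[0][0] lands at PE[2][0]:
  [0] (2,0) acc=0 (h:0 v:0)
  [1] (2,0) acc=0 (h:0 v:0)
  [2] (2,0) acc=29 (h:2 v:29)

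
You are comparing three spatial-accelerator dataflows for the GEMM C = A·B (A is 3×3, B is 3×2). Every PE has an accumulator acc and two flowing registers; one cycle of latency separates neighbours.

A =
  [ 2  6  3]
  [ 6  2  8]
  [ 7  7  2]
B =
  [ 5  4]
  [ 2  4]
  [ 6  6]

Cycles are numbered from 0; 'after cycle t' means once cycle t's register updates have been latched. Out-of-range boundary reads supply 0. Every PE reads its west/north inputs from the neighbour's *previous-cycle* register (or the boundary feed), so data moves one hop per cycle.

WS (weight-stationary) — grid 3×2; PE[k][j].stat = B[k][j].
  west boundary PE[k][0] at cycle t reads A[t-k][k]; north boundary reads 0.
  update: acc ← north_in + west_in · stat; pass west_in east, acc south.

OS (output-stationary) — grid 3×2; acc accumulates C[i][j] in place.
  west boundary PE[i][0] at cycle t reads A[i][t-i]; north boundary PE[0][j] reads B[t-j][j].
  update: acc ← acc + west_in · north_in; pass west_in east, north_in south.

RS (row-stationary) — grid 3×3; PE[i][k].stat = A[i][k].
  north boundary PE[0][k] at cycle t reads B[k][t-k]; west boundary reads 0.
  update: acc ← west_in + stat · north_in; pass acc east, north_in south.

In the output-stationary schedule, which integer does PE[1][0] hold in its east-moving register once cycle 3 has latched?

OS on a 3×2 grid — tracing PE[1][0] and its feeders:
  c0 r0c0: 10 / 2 / 5
  c0 r1c0: 0 / 0 / 0
  c1 r0c0: 22 / 6 / 2
  c1 r1c0: 30 / 6 / 5
  c2 r0c0: 40 / 3 / 6
  c2 r1c0: 34 / 2 / 2
  c3 r0c0: 40 / 0 / 0
  c3 r1c0: 82 / 8 / 6

register = 8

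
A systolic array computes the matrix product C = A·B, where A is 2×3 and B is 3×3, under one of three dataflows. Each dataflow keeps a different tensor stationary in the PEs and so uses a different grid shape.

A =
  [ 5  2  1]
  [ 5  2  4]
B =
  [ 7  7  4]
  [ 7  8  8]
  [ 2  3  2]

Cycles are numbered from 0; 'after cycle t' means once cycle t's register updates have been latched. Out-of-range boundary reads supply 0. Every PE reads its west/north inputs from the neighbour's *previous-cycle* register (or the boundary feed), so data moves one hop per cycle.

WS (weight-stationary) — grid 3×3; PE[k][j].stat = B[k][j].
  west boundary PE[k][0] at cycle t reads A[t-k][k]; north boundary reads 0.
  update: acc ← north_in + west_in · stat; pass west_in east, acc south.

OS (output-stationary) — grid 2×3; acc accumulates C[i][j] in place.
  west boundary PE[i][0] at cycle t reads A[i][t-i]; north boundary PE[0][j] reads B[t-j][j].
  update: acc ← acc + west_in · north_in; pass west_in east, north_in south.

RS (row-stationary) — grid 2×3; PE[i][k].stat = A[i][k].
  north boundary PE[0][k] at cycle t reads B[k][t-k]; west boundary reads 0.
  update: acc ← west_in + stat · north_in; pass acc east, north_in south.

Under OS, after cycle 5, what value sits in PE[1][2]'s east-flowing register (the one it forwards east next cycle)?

register = 4

OS (2×3). Following PE[1][2] plus its west/north inputs:
  step 0 · PE0,2: acc=0; fwd→0 fwd↓0
  step 0 · PE1,1: acc=0; fwd→0 fwd↓0
  step 0 · PE1,2: acc=0; fwd→0 fwd↓0
  step 1 · PE0,2: acc=0; fwd→0 fwd↓0
  step 1 · PE1,1: acc=0; fwd→0 fwd↓0
  step 1 · PE1,2: acc=0; fwd→0 fwd↓0
  step 2 · PE0,2: acc=20; fwd→5 fwd↓4
  step 2 · PE1,1: acc=35; fwd→5 fwd↓7
  step 2 · PE1,2: acc=0; fwd→0 fwd↓0
  step 3 · PE0,2: acc=36; fwd→2 fwd↓8
  step 3 · PE1,1: acc=51; fwd→2 fwd↓8
  step 3 · PE1,2: acc=20; fwd→5 fwd↓4
  step 4 · PE0,2: acc=38; fwd→1 fwd↓2
  step 4 · PE1,1: acc=63; fwd→4 fwd↓3
  step 4 · PE1,2: acc=36; fwd→2 fwd↓8
  step 5 · PE0,2: acc=38; fwd→0 fwd↓0
  step 5 · PE1,1: acc=63; fwd→0 fwd↓0
  step 5 · PE1,2: acc=44; fwd→4 fwd↓2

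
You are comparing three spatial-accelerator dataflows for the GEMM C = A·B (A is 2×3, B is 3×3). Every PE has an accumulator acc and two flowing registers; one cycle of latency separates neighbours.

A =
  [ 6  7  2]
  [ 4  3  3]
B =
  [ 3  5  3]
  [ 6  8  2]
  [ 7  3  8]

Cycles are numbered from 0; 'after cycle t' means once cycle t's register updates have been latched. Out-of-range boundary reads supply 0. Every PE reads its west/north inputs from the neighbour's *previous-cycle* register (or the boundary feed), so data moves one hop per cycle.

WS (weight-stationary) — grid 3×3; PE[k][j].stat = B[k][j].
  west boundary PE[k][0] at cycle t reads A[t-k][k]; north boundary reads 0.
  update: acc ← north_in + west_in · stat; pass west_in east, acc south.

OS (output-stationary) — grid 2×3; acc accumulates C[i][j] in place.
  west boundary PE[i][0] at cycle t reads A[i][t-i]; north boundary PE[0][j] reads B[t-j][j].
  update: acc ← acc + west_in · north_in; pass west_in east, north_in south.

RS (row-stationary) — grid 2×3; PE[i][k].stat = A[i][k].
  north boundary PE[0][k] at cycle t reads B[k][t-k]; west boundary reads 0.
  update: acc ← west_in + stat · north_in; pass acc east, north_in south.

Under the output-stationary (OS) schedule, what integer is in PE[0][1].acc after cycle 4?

PE[0][1].acc = 92

OS (2×3). Following PE[0][1] plus its west/north inputs:
  c0 r0c0: 18 / 6 / 3
  c0 r0c1: 0 / 0 / 0
  c1 r0c0: 60 / 7 / 6
  c1 r0c1: 30 / 6 / 5
  c2 r0c0: 74 / 2 / 7
  c2 r0c1: 86 / 7 / 8
  c3 r0c0: 74 / 0 / 0
  c3 r0c1: 92 / 2 / 3
  c4 r0c0: 74 / 0 / 0
  c4 r0c1: 92 / 0 / 0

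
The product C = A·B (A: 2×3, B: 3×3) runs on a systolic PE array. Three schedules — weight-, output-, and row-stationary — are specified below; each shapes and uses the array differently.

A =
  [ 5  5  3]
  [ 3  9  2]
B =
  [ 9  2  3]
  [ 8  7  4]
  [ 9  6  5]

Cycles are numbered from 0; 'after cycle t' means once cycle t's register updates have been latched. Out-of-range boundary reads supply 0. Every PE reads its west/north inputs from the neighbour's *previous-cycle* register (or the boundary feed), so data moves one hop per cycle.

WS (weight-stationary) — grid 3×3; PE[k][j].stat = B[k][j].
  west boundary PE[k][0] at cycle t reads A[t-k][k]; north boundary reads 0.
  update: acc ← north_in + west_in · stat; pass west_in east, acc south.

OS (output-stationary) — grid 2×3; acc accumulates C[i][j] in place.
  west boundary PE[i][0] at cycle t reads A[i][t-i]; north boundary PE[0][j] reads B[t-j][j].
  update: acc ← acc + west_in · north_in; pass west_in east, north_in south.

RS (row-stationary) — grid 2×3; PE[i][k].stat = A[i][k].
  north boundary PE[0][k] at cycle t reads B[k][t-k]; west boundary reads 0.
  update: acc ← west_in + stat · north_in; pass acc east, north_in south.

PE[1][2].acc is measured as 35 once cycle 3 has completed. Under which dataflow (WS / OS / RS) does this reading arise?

dataflow = WS

Under WS (3×3), PE[1][2]:
  @0  [1,2]  acc 0  |  →0  ↓0
  @1  [1,2]  acc 0  |  →0  ↓0
  @2  [1,2]  acc 0  |  →0  ↓0
  @3  [1,2]  acc 35  |  →5  ↓35
Under OS (2×3), PE[1][2]:
  @0  [1,2]  acc 0  |  →0  ↓0
  @1  [1,2]  acc 0  |  →0  ↓0
  @2  [1,2]  acc 0  |  →0  ↓0
  @3  [1,2]  acc 9  |  →3  ↓3
Under RS (2×3), PE[1][2]:
  @0  [1,2]  acc 0  |  →0  ↓0
  @1  [1,2]  acc 0  |  →0  ↓0
  @2  [1,2]  acc 0  |  →0  ↓0
  @3  [1,2]  acc 117  |  →117  ↓9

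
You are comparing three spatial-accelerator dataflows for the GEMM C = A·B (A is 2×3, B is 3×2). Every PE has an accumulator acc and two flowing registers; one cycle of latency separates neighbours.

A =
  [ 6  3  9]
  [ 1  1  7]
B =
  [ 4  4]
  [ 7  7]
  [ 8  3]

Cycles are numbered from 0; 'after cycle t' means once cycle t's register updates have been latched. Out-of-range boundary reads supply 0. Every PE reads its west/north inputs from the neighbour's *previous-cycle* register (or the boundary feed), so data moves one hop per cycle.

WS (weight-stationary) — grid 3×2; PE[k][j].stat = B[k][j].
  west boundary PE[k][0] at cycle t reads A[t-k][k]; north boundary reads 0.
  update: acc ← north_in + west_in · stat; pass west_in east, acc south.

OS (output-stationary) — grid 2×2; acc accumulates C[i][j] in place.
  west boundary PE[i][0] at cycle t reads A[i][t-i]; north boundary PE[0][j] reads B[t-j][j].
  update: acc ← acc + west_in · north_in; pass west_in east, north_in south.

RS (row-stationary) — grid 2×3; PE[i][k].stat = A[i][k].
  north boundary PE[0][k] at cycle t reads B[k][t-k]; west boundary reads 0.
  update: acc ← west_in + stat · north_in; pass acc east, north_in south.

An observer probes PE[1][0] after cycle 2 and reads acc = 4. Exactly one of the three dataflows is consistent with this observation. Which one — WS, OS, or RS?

WS (3×2 grid), PE[1][0]:
  c0 r1c0: 0 / 0 / 0
  c1 r1c0: 45 / 3 / 45
  c2 r1c0: 11 / 1 / 11
OS (2×2 grid), PE[1][0]:
  c0 r1c0: 0 / 0 / 0
  c1 r1c0: 4 / 1 / 4
  c2 r1c0: 11 / 1 / 7
RS (2×3 grid), PE[1][0]:
  c0 r1c0: 0 / 0 / 0
  c1 r1c0: 4 / 4 / 4
  c2 r1c0: 4 / 4 / 4

dataflow = RS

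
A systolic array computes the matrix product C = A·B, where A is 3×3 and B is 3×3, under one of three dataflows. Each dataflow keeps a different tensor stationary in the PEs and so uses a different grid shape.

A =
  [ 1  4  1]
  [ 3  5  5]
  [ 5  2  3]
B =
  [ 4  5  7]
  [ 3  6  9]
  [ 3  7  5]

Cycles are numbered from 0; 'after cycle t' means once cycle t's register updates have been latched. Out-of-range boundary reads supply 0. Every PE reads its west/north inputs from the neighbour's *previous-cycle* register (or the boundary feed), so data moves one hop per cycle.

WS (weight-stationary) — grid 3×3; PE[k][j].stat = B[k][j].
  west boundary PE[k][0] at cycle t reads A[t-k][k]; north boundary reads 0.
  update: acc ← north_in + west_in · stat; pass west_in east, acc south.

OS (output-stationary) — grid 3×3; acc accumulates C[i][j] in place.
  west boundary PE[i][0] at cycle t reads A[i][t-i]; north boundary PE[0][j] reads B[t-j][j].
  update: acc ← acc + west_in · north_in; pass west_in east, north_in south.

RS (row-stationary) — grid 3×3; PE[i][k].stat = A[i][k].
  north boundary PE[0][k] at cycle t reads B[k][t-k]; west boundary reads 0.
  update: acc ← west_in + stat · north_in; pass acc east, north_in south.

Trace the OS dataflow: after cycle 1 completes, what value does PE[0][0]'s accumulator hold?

PE[0][0].acc = 16

OS (3×3). Following PE[0][0] plus its west/north inputs:
  @0  [0,0]  acc 4  |  →1  ↓4
  @1  [0,0]  acc 16  |  →4  ↓3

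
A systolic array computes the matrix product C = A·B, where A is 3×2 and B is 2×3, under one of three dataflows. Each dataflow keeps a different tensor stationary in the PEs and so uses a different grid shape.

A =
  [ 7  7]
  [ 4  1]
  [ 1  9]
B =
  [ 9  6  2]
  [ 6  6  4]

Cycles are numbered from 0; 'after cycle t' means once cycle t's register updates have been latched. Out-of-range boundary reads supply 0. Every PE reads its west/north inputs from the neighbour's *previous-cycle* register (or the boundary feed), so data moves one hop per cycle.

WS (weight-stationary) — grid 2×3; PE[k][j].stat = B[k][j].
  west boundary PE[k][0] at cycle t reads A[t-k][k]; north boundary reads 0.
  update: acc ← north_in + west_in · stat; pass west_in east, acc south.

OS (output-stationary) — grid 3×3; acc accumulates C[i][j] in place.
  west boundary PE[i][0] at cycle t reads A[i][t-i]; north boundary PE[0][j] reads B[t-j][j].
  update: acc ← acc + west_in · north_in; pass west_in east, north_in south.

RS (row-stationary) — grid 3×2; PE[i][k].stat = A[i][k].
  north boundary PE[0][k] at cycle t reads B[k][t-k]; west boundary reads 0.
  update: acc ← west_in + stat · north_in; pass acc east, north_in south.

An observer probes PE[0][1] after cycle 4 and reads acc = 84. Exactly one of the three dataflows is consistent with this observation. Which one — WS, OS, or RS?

Under WS (2×3), PE[0][1]:
  cycle 0: PE[0][1] → acc 0, east 0, south 0
  cycle 1: PE[0][1] → acc 42, east 7, south 42
  cycle 2: PE[0][1] → acc 24, east 4, south 24
  cycle 3: PE[0][1] → acc 6, east 1, south 6
  cycle 4: PE[0][1] → acc 0, east 0, south 0
Under OS (3×3), PE[0][1]:
  cycle 0: PE[0][1] → acc 0, east 0, south 0
  cycle 1: PE[0][1] → acc 42, east 7, south 6
  cycle 2: PE[0][1] → acc 84, east 7, south 6
  cycle 3: PE[0][1] → acc 84, east 0, south 0
  cycle 4: PE[0][1] → acc 84, east 0, south 0
Under RS (3×2), PE[0][1]:
  cycle 0: PE[0][1] → acc 0, east 0, south 0
  cycle 1: PE[0][1] → acc 105, east 105, south 6
  cycle 2: PE[0][1] → acc 84, east 84, south 6
  cycle 3: PE[0][1] → acc 42, east 42, south 4
  cycle 4: PE[0][1] → acc 0, east 0, south 0

dataflow = OS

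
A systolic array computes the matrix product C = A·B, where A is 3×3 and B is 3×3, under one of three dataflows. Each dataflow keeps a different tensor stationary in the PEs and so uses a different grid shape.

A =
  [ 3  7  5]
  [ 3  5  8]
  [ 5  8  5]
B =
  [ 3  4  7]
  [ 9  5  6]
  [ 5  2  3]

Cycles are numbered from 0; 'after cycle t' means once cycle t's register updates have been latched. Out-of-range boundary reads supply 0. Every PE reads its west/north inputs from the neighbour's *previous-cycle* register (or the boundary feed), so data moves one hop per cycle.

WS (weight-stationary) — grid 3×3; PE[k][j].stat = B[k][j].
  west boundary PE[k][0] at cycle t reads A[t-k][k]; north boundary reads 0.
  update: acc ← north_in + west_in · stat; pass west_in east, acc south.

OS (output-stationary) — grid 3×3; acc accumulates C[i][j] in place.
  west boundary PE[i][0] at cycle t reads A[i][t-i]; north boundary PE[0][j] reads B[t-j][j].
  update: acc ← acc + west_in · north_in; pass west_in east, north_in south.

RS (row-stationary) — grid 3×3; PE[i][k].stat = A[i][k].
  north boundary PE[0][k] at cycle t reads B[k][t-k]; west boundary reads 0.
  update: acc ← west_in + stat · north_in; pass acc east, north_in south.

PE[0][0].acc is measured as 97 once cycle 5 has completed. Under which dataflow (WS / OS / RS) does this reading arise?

dataflow = OS

WS [3×3] PE[0][0] across cycles:
  cycle 0: PE[0][0] → acc 9, east 3, south 9
  cycle 1: PE[0][0] → acc 9, east 3, south 9
  cycle 2: PE[0][0] → acc 15, east 5, south 15
  cycle 3: PE[0][0] → acc 0, east 0, south 0
  cycle 4: PE[0][0] → acc 0, east 0, south 0
  cycle 5: PE[0][0] → acc 0, east 0, south 0
OS [3×3] PE[0][0] across cycles:
  cycle 0: PE[0][0] → acc 9, east 3, south 3
  cycle 1: PE[0][0] → acc 72, east 7, south 9
  cycle 2: PE[0][0] → acc 97, east 5, south 5
  cycle 3: PE[0][0] → acc 97, east 0, south 0
  cycle 4: PE[0][0] → acc 97, east 0, south 0
  cycle 5: PE[0][0] → acc 97, east 0, south 0
RS [3×3] PE[0][0] across cycles:
  cycle 0: PE[0][0] → acc 9, east 9, south 3
  cycle 1: PE[0][0] → acc 12, east 12, south 4
  cycle 2: PE[0][0] → acc 21, east 21, south 7
  cycle 3: PE[0][0] → acc 0, east 0, south 0
  cycle 4: PE[0][0] → acc 0, east 0, south 0
  cycle 5: PE[0][0] → acc 0, east 0, south 0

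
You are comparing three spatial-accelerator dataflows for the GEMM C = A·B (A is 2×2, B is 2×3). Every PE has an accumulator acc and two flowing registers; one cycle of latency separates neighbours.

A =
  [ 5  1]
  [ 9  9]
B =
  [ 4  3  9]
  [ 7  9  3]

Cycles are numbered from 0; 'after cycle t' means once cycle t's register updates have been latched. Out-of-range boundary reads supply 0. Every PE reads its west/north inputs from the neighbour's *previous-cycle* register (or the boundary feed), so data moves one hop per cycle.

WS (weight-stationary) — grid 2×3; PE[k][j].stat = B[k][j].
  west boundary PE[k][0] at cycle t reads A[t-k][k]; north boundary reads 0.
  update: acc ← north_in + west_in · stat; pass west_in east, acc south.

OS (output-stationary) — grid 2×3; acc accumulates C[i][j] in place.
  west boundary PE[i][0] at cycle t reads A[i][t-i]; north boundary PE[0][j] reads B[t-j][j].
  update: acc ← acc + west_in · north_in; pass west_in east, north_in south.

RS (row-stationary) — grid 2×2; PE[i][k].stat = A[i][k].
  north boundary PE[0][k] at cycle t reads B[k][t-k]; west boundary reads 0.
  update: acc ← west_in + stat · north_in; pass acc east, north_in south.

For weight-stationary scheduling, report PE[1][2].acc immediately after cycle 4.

PE[1][2].acc = 108

WS (2×3). Following PE[1][2] plus its west/north inputs:
  [0] (0,2) acc=0 (h:0 v:0)
  [0] (1,1) acc=0 (h:0 v:0)
  [0] (1,2) acc=0 (h:0 v:0)
  [1] (0,2) acc=0 (h:0 v:0)
  [1] (1,1) acc=0 (h:0 v:0)
  [1] (1,2) acc=0 (h:0 v:0)
  [2] (0,2) acc=45 (h:5 v:45)
  [2] (1,1) acc=24 (h:1 v:24)
  [2] (1,2) acc=0 (h:0 v:0)
  [3] (0,2) acc=81 (h:9 v:81)
  [3] (1,1) acc=108 (h:9 v:108)
  [3] (1,2) acc=48 (h:1 v:48)
  [4] (0,2) acc=0 (h:0 v:0)
  [4] (1,1) acc=0 (h:0 v:0)
  [4] (1,2) acc=108 (h:9 v:108)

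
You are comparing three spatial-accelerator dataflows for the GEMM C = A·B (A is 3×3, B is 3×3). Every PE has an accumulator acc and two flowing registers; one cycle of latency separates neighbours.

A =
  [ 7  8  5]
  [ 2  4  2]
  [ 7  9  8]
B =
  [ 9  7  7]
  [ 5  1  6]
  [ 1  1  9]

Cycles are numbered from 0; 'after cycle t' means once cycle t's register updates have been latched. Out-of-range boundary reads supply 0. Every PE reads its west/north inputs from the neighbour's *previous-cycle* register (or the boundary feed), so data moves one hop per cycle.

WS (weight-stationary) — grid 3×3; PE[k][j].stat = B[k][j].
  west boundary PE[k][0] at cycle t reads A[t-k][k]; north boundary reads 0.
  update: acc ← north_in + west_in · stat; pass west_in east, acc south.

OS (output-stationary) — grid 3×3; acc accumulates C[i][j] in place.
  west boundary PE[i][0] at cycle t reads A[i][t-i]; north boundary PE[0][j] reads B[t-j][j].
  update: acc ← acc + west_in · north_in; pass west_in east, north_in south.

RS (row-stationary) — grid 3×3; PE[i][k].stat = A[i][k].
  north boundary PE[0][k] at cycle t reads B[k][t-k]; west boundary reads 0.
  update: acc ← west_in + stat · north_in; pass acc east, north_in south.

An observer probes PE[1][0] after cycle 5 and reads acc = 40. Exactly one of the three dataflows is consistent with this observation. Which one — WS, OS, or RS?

WS (3×3 grid), PE[1][0]:
  step 0 · PE1,0: acc=0; fwd→0 fwd↓0
  step 1 · PE1,0: acc=103; fwd→8 fwd↓103
  step 2 · PE1,0: acc=38; fwd→4 fwd↓38
  step 3 · PE1,0: acc=108; fwd→9 fwd↓108
  step 4 · PE1,0: acc=0; fwd→0 fwd↓0
  step 5 · PE1,0: acc=0; fwd→0 fwd↓0
OS (3×3 grid), PE[1][0]:
  step 0 · PE1,0: acc=0; fwd→0 fwd↓0
  step 1 · PE1,0: acc=18; fwd→2 fwd↓9
  step 2 · PE1,0: acc=38; fwd→4 fwd↓5
  step 3 · PE1,0: acc=40; fwd→2 fwd↓1
  step 4 · PE1,0: acc=40; fwd→0 fwd↓0
  step 5 · PE1,0: acc=40; fwd→0 fwd↓0
RS (3×3 grid), PE[1][0]:
  step 0 · PE1,0: acc=0; fwd→0 fwd↓0
  step 1 · PE1,0: acc=18; fwd→18 fwd↓9
  step 2 · PE1,0: acc=14; fwd→14 fwd↓7
  step 3 · PE1,0: acc=14; fwd→14 fwd↓7
  step 4 · PE1,0: acc=0; fwd→0 fwd↓0
  step 5 · PE1,0: acc=0; fwd→0 fwd↓0

dataflow = OS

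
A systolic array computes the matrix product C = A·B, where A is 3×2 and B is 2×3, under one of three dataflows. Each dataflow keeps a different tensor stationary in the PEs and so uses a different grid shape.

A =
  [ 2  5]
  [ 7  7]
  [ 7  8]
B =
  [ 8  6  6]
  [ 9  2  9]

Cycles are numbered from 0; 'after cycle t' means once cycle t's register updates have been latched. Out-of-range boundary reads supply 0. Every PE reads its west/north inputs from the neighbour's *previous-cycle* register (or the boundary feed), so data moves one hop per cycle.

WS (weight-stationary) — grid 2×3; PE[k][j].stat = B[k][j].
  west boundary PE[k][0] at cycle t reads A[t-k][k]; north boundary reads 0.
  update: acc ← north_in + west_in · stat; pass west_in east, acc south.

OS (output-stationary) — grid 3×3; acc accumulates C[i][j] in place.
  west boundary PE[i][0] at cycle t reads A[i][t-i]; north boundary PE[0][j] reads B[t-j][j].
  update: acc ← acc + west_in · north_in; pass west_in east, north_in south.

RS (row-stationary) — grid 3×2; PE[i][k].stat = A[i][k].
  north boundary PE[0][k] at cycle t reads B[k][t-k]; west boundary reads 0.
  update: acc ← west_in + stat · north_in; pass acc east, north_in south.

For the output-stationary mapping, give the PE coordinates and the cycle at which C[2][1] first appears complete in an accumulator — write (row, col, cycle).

(row, col, cycle) = (2, 1, 4)

Under OS, C[2][1] lands at PE[2][1]:
  step 0 · PE2,1: acc=0; fwd→0 fwd↓0
  step 1 · PE2,1: acc=0; fwd→0 fwd↓0
  step 2 · PE2,1: acc=0; fwd→0 fwd↓0
  step 3 · PE2,1: acc=42; fwd→7 fwd↓6
  step 4 · PE2,1: acc=58; fwd→8 fwd↓2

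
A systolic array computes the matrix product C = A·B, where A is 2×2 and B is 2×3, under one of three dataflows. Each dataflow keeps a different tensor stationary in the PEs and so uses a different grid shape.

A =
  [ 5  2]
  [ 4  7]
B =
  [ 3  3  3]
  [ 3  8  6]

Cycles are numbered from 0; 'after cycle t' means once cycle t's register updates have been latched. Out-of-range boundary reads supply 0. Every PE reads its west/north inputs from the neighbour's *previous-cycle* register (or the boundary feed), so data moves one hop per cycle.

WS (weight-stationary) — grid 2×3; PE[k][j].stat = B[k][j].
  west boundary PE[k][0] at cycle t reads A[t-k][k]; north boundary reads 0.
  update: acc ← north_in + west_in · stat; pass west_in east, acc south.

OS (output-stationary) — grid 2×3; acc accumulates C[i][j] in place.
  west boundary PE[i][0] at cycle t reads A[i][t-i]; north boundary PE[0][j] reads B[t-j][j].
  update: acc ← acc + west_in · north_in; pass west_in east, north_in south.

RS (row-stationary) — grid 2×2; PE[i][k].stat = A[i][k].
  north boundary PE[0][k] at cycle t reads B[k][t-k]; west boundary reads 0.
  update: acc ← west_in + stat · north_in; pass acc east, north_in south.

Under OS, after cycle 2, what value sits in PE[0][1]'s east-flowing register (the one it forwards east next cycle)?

register = 2

OS on a 2×3 grid — tracing PE[0][1] and its feeders:
  [0] (0,0) acc=15 (h:5 v:3)
  [0] (0,1) acc=0 (h:0 v:0)
  [1] (0,0) acc=21 (h:2 v:3)
  [1] (0,1) acc=15 (h:5 v:3)
  [2] (0,0) acc=21 (h:0 v:0)
  [2] (0,1) acc=31 (h:2 v:8)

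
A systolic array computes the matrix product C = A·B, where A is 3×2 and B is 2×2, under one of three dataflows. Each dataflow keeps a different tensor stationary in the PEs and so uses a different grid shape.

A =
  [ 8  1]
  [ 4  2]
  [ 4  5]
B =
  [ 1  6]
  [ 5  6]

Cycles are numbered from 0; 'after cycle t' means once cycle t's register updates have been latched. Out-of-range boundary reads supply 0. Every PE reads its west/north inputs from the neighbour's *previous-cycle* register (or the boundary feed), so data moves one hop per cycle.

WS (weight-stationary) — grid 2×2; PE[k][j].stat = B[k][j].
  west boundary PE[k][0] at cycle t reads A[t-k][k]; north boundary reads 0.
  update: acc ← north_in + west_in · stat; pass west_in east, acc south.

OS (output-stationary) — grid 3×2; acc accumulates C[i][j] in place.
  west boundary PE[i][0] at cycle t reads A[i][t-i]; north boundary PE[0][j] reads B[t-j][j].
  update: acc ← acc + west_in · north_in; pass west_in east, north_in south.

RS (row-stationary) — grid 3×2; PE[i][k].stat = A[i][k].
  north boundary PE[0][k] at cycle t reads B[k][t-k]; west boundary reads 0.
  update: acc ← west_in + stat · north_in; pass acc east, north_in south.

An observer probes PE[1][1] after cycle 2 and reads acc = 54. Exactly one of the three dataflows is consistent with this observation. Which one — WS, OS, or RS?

— WS: 2×2; PE[1][1] trace:
  [0] (1,1) acc=0 (h:0 v:0)
  [1] (1,1) acc=0 (h:0 v:0)
  [2] (1,1) acc=54 (h:1 v:54)
— OS: 3×2; PE[1][1] trace:
  [0] (1,1) acc=0 (h:0 v:0)
  [1] (1,1) acc=0 (h:0 v:0)
  [2] (1,1) acc=24 (h:4 v:6)
— RS: 3×2; PE[1][1] trace:
  [0] (1,1) acc=0 (h:0 v:0)
  [1] (1,1) acc=0 (h:0 v:0)
  [2] (1,1) acc=14 (h:14 v:5)

dataflow = WS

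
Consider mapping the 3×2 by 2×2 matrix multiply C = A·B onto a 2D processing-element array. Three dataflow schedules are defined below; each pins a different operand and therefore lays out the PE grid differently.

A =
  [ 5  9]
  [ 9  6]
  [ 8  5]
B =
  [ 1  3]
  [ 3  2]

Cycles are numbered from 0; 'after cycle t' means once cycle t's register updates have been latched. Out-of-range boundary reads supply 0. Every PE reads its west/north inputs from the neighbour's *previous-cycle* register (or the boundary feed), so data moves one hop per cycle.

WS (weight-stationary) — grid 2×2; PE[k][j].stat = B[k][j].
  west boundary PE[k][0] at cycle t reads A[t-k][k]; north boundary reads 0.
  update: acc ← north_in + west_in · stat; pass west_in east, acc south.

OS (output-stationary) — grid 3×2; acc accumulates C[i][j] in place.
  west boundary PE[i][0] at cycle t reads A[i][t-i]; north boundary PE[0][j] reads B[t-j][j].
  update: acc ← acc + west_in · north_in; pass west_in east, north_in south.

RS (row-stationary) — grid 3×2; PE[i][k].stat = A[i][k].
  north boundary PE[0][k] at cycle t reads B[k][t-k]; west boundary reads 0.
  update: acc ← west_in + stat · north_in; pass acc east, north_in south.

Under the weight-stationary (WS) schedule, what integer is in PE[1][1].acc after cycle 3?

PE[1][1].acc = 39

WS (2×2). Following PE[1][1] plus its west/north inputs:
  0: (0,1).acc=0  regs=<0,0>
  0: (1,0).acc=0  regs=<0,0>
  0: (1,1).acc=0  regs=<0,0>
  1: (0,1).acc=15  regs=<5,15>
  1: (1,0).acc=32  regs=<9,32>
  1: (1,1).acc=0  regs=<0,0>
  2: (0,1).acc=27  regs=<9,27>
  2: (1,0).acc=27  regs=<6,27>
  2: (1,1).acc=33  regs=<9,33>
  3: (0,1).acc=24  regs=<8,24>
  3: (1,0).acc=23  regs=<5,23>
  3: (1,1).acc=39  regs=<6,39>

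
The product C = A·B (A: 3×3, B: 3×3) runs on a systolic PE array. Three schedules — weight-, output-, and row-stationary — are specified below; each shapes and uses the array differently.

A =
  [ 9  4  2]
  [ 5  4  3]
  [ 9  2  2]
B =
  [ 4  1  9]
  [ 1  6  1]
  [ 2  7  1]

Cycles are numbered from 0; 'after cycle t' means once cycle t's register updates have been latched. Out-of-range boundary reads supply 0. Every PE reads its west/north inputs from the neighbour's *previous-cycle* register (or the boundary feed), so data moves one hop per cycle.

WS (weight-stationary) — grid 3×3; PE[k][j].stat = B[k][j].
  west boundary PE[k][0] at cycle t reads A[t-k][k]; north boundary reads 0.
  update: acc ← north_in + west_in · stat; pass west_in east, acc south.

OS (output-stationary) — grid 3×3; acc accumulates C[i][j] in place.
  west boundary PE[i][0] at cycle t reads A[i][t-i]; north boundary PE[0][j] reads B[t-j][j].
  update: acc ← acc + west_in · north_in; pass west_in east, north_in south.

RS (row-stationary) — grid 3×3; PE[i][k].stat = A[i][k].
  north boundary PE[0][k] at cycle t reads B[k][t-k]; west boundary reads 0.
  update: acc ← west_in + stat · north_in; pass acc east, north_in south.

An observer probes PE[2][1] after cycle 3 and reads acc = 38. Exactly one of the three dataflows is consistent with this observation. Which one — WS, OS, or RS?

dataflow = RS

— WS: 3×3; PE[2][1] trace:
  step 0 · PE2,1: acc=0; fwd→0 fwd↓0
  step 1 · PE2,1: acc=0; fwd→0 fwd↓0
  step 2 · PE2,1: acc=0; fwd→0 fwd↓0
  step 3 · PE2,1: acc=47; fwd→2 fwd↓47
— OS: 3×3; PE[2][1] trace:
  step 0 · PE2,1: acc=0; fwd→0 fwd↓0
  step 1 · PE2,1: acc=0; fwd→0 fwd↓0
  step 2 · PE2,1: acc=0; fwd→0 fwd↓0
  step 3 · PE2,1: acc=9; fwd→9 fwd↓1
— RS: 3×3; PE[2][1] trace:
  step 0 · PE2,1: acc=0; fwd→0 fwd↓0
  step 1 · PE2,1: acc=0; fwd→0 fwd↓0
  step 2 · PE2,1: acc=0; fwd→0 fwd↓0
  step 3 · PE2,1: acc=38; fwd→38 fwd↓1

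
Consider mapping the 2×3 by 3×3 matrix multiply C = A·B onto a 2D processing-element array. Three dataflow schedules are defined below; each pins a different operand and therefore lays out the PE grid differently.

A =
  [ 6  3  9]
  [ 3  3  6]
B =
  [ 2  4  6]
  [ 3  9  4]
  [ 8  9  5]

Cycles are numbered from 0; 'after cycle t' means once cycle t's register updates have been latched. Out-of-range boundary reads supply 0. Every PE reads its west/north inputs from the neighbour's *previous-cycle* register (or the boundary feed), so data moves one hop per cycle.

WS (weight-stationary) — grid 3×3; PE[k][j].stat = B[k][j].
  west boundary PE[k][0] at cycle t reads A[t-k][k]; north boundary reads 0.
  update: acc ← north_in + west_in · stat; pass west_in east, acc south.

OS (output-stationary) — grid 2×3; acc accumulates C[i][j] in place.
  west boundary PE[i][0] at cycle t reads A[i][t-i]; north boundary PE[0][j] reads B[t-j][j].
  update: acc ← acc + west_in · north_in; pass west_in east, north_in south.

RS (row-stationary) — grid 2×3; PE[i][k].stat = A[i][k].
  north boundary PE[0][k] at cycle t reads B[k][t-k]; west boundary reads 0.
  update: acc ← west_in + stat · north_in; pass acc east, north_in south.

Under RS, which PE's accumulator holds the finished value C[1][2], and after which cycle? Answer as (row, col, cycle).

(row, col, cycle) = (1, 2, 5)

Under RS, C[1][2] lands at PE[1][2]:
  cycle 0: PE[1][2] → acc 0, east 0, south 0
  cycle 1: PE[1][2] → acc 0, east 0, south 0
  cycle 2: PE[1][2] → acc 0, east 0, south 0
  cycle 3: PE[1][2] → acc 63, east 63, south 8
  cycle 4: PE[1][2] → acc 93, east 93, south 9
  cycle 5: PE[1][2] → acc 60, east 60, south 5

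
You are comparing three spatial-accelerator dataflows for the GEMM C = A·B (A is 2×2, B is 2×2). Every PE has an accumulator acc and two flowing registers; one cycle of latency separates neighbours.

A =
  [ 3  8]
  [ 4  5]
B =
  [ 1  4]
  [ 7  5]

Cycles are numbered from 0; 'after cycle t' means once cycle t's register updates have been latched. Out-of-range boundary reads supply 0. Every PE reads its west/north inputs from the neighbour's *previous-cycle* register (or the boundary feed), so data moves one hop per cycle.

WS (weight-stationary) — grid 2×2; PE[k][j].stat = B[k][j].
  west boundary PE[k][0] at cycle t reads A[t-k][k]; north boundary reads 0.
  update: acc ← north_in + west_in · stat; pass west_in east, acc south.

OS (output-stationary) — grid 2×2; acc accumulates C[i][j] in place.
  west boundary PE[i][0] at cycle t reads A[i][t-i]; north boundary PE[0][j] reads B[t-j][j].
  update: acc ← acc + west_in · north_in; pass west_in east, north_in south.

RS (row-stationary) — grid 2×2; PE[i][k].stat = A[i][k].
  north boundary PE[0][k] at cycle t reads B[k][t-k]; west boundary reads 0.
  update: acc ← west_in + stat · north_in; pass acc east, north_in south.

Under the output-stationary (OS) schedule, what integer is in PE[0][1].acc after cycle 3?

PE[0][1].acc = 52

Tracing OS — 2×2 array, target PE[0][1]:
  [0] (0,0) acc=3 (h:3 v:1)
  [0] (0,1) acc=0 (h:0 v:0)
  [1] (0,0) acc=59 (h:8 v:7)
  [1] (0,1) acc=12 (h:3 v:4)
  [2] (0,0) acc=59 (h:0 v:0)
  [2] (0,1) acc=52 (h:8 v:5)
  [3] (0,0) acc=59 (h:0 v:0)
  [3] (0,1) acc=52 (h:0 v:0)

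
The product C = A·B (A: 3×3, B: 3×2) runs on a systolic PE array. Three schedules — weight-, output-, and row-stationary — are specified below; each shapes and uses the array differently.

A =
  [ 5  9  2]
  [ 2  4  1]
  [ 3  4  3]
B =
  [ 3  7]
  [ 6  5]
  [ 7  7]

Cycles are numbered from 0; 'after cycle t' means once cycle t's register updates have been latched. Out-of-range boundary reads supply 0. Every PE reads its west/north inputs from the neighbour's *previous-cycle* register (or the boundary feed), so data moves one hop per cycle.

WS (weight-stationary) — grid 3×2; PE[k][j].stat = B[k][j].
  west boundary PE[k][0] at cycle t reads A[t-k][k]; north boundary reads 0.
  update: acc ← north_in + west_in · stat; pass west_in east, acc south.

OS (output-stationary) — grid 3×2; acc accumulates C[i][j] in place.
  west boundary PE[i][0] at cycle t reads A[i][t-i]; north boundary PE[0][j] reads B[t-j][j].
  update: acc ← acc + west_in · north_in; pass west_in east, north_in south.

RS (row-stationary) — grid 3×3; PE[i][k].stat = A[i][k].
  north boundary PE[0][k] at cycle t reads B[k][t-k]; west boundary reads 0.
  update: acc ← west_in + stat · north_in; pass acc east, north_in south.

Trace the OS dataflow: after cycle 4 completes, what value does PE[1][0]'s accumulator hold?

PE[1][0].acc = 37

OS on a 3×2 grid — tracing PE[1][0] and its feeders:
  [0] (0,0) acc=15 (h:5 v:3)
  [0] (1,0) acc=0 (h:0 v:0)
  [1] (0,0) acc=69 (h:9 v:6)
  [1] (1,0) acc=6 (h:2 v:3)
  [2] (0,0) acc=83 (h:2 v:7)
  [2] (1,0) acc=30 (h:4 v:6)
  [3] (0,0) acc=83 (h:0 v:0)
  [3] (1,0) acc=37 (h:1 v:7)
  [4] (0,0) acc=83 (h:0 v:0)
  [4] (1,0) acc=37 (h:0 v:0)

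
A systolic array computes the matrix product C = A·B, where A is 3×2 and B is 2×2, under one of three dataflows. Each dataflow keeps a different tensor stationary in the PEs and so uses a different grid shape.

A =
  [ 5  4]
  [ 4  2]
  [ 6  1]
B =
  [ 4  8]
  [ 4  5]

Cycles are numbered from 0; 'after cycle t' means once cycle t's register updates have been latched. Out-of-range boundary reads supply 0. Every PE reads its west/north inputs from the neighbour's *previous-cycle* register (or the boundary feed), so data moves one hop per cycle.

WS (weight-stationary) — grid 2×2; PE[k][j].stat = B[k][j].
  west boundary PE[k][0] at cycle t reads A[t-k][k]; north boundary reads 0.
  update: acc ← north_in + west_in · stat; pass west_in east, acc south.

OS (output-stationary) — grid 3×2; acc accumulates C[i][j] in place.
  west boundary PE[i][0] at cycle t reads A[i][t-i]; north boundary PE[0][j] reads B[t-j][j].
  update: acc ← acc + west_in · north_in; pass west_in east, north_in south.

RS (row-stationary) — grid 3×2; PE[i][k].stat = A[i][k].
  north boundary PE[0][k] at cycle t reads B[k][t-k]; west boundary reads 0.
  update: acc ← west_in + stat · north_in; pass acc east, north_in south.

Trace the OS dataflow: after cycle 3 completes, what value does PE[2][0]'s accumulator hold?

OS (3×2). Following PE[2][0] plus its west/north inputs:
  @0  [1,0]  acc 0  |  →0  ↓0
  @0  [2,0]  acc 0  |  →0  ↓0
  @1  [1,0]  acc 16  |  →4  ↓4
  @1  [2,0]  acc 0  |  →0  ↓0
  @2  [1,0]  acc 24  |  →2  ↓4
  @2  [2,0]  acc 24  |  →6  ↓4
  @3  [1,0]  acc 24  |  →0  ↓0
  @3  [2,0]  acc 28  |  →1  ↓4

PE[2][0].acc = 28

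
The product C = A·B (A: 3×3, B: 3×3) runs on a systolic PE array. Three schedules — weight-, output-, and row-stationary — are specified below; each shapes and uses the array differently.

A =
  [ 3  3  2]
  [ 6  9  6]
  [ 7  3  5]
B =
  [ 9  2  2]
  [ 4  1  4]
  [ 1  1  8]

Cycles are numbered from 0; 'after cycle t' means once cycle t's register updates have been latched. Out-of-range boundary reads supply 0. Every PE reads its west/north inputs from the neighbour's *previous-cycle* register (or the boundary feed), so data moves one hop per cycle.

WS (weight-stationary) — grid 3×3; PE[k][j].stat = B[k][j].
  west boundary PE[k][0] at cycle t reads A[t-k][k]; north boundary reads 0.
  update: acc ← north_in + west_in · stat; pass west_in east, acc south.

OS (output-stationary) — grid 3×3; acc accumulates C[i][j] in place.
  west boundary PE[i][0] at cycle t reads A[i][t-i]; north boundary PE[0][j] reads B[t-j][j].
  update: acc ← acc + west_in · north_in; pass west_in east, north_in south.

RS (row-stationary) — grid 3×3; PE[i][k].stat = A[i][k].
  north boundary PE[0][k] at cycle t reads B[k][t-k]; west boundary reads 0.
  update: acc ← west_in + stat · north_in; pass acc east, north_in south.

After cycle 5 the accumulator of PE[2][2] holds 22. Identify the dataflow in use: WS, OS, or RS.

dataflow = RS

WS (3×3 grid), PE[2][2]:
  @0  [2,2]  acc 0  |  →0  ↓0
  @1  [2,2]  acc 0  |  →0  ↓0
  @2  [2,2]  acc 0  |  →0  ↓0
  @3  [2,2]  acc 0  |  →0  ↓0
  @4  [2,2]  acc 34  |  →2  ↓34
  @5  [2,2]  acc 96  |  →6  ↓96
OS (3×3 grid), PE[2][2]:
  @0  [2,2]  acc 0  |  →0  ↓0
  @1  [2,2]  acc 0  |  →0  ↓0
  @2  [2,2]  acc 0  |  →0  ↓0
  @3  [2,2]  acc 0  |  →0  ↓0
  @4  [2,2]  acc 14  |  →7  ↓2
  @5  [2,2]  acc 26  |  →3  ↓4
RS (3×3 grid), PE[2][2]:
  @0  [2,2]  acc 0  |  →0  ↓0
  @1  [2,2]  acc 0  |  →0  ↓0
  @2  [2,2]  acc 0  |  →0  ↓0
  @3  [2,2]  acc 0  |  →0  ↓0
  @4  [2,2]  acc 80  |  →80  ↓1
  @5  [2,2]  acc 22  |  →22  ↓1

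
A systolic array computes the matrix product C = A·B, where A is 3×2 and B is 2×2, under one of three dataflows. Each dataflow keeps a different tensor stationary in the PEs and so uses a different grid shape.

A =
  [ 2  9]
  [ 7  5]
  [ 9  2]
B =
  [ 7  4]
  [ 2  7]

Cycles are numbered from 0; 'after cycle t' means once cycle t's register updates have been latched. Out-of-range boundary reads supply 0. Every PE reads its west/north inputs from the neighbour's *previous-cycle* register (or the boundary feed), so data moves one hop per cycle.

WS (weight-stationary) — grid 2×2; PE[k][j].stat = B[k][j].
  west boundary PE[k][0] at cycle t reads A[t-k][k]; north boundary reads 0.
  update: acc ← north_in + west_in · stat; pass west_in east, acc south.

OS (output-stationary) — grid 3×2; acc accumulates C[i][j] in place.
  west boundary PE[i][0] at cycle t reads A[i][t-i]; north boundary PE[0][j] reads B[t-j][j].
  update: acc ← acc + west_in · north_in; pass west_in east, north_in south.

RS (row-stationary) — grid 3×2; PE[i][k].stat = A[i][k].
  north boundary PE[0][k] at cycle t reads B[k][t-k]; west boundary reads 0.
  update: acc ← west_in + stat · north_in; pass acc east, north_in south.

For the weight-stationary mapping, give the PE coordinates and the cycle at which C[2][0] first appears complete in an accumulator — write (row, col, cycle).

(row, col, cycle) = (1, 0, 3)

WS: C[2][0] accumulates in PE[1][0]:
  step 0 · PE1,0: acc=0; fwd→0 fwd↓0
  step 1 · PE1,0: acc=32; fwd→9 fwd↓32
  step 2 · PE1,0: acc=59; fwd→5 fwd↓59
  step 3 · PE1,0: acc=67; fwd→2 fwd↓67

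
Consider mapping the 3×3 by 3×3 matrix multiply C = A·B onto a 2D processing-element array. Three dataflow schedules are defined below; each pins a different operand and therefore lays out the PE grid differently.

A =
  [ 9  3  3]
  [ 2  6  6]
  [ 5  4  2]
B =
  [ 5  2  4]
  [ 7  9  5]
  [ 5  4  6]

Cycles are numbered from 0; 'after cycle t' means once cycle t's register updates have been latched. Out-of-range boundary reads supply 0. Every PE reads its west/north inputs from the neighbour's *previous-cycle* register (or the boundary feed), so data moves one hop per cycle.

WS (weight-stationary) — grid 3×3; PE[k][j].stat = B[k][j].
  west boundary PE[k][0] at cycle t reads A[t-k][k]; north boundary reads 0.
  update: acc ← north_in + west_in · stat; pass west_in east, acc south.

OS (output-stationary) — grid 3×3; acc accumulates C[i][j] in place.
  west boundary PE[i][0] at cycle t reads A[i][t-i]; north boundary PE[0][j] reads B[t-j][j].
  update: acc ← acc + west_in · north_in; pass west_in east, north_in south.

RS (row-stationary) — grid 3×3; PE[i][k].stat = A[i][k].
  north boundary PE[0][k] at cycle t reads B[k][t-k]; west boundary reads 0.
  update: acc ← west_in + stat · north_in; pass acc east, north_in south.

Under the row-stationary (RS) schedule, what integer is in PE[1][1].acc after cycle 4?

PE[1][1].acc = 38

RS (3×3). Following PE[1][1] plus its west/north inputs:
  step 0 · PE0,1: acc=0; fwd→0 fwd↓0
  step 0 · PE1,0: acc=0; fwd→0 fwd↓0
  step 0 · PE1,1: acc=0; fwd→0 fwd↓0
  step 1 · PE0,1: acc=66; fwd→66 fwd↓7
  step 1 · PE1,0: acc=10; fwd→10 fwd↓5
  step 1 · PE1,1: acc=0; fwd→0 fwd↓0
  step 2 · PE0,1: acc=45; fwd→45 fwd↓9
  step 2 · PE1,0: acc=4; fwd→4 fwd↓2
  step 2 · PE1,1: acc=52; fwd→52 fwd↓7
  step 3 · PE0,1: acc=51; fwd→51 fwd↓5
  step 3 · PE1,0: acc=8; fwd→8 fwd↓4
  step 3 · PE1,1: acc=58; fwd→58 fwd↓9
  step 4 · PE0,1: acc=0; fwd→0 fwd↓0
  step 4 · PE1,0: acc=0; fwd→0 fwd↓0
  step 4 · PE1,1: acc=38; fwd→38 fwd↓5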